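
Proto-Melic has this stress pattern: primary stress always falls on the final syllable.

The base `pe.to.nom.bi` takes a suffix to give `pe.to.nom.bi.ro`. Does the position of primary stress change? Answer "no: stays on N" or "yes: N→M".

yes: 4→5

Base `pe.to.nom.bi` (4 syllables):
  The word has 4 syllables; the final syllable is syllable 4 (bi).
  → primary stress on syllable 4.
Suffixed `pe.to.nom.bi.ro` (5 syllables):
  The word has 5 syllables; the final syllable is syllable 5 (ro).
  → primary stress on syllable 5.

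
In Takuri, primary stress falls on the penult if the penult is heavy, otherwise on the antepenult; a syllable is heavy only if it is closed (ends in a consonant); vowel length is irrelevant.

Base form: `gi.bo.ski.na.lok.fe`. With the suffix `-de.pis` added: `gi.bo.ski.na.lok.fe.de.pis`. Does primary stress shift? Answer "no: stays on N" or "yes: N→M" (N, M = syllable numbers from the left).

Base `gi.bo.ski.na.lok.fe` (6 syllables):
  Weights: 4 na L, 5 lok H, 6 fe L.
  The penult (syllable 5, lok) is heavy, so it takes stress.
  → primary stress on syllable 5.
Suffixed `gi.bo.ski.na.lok.fe.de.pis` (8 syllables):
  Weights: 6 fe L, 7 de L, 8 pis H.
  The penult (syllable 7, de) is light, so stress falls on the antepenult (syllable 6, fe).
  → primary stress on syllable 6.

yes: 5→6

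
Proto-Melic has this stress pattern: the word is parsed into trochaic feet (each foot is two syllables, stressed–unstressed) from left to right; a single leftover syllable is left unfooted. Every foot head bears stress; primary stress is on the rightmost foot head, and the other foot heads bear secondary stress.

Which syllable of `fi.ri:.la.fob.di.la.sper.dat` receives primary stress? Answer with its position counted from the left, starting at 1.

Parse left to right into trochaic (ˈσσ) feet: (ˈfi.ri:) (ˈla.fob) (ˈdi.la) (ˈsper.dat).
Foot heads (stressed positions): 1, 3, 5, 7.
End Rule Rightmost: primary stress on the rightmost head = syllable 7.
Primary stress: syllable 7 → fi.ri:.la.fob.di.la.ˈsper.dat.

7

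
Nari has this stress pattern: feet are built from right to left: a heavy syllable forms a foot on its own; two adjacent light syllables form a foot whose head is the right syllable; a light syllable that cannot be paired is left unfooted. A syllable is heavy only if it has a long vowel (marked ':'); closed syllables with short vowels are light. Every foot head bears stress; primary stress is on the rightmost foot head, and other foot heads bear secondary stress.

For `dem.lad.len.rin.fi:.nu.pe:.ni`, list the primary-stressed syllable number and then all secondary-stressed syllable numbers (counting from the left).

primary 7, secondary 2, 4, 5

Weights: 1 dem L, 2 lad L, 3 len L, 4 rin L, 5 fi: H, 6 nu L, 7 pe: H, 8 ni L.
Parse right to left (heavy = foot alone; LL = one foot; stranded L unfooted): (dem.ˈlad) (len.ˈrin) (ˈfi:) nu (ˈpe:) ni.
Foot heads: 2, 4, 5, 7.
Primary stress on the rightmost head = syllable 7.
Secondary stress on 2, 4, 5: dem.ˌlad.len.ˌrin.ˌfi:.nu.ˈpe:.ni.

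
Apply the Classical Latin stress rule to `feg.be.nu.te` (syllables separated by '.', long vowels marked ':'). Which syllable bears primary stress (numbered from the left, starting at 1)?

Classical Latin: stress the penult if heavy (long vowel or closed), else the antepenult.
Weights: 2 be L, 3 nu L, 4 te L.
The penult (syllable 3, nu) is light, so stress falls on the antepenult (syllable 2, be).
Stress on syllable 2: feg.ˈbe.nu.te.

2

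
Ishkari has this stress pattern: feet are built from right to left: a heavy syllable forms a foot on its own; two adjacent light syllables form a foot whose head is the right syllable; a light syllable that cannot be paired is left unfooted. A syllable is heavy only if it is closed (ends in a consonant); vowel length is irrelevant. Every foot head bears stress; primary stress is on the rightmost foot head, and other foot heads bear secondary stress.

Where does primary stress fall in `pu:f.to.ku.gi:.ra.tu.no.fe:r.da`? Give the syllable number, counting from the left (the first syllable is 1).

8

Weights: 1 pu:f H, 2 to L, 3 ku L, 4 gi: L, 5 ra L, 6 tu L, 7 no L, 8 fe:r H, 9 da L.
Parse right to left (heavy = foot alone; LL = one foot; stranded L unfooted): (ˈpu:f) (to.ˈku) (gi:.ˈra) (tu.ˈno) (ˈfe:r) da.
Foot heads: 1, 3, 5, 7, 8.
Primary stress on the rightmost head = syllable 8.
Primary stress: syllable 8 → pu:f.to.ku.gi:.ra.tu.no.ˈfe:r.da.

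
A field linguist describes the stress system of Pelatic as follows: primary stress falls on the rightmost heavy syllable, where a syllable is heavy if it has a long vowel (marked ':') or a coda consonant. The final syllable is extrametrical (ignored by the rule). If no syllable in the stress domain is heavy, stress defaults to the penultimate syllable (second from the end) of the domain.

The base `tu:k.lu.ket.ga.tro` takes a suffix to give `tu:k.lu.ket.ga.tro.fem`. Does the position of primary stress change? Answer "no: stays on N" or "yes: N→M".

Base `tu:k.lu.ket.ga.tro` (5 syllables):
  The final syllable (5, tro) is extrametrical; the stress domain is syllables 1–4.
  Weights: 1 tu:k H, 2 lu L, 3 ket H, 4 ga L.
  Heavy syllables in the domain: 1, 3. The rightmost is syllable 3 (ket).
  → primary stress on syllable 3.
Suffixed `tu:k.lu.ket.ga.tro.fem` (6 syllables):
  The final syllable (6, fem) is extrametrical; the stress domain is syllables 1–5.
  Weights: 1 tu:k H, 2 lu L, 3 ket H, 4 ga L, 5 tro L.
  Heavy syllables in the domain: 1, 3. The rightmost is syllable 3 (ket).
  → primary stress on syllable 3.

no: stays on 3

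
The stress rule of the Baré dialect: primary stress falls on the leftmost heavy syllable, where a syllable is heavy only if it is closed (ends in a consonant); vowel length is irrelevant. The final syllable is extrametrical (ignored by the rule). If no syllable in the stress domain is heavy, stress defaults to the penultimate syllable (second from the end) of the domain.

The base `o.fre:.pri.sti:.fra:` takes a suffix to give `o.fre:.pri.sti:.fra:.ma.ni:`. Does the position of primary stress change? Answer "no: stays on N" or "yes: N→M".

yes: 3→5

Base `o.fre:.pri.sti:.fra:` (5 syllables):
  The final syllable (5, fra:) is extrametrical; the stress domain is syllables 1–4.
  Weights: 1 o L, 2 fre: L, 3 pri L, 4 sti: L.
  No heavy syllable in the domain; default to the penultimate syllable (second from the end) of the domain = syllable 3.
  → primary stress on syllable 3.
Suffixed `o.fre:.pri.sti:.fra:.ma.ni:` (7 syllables):
  The final syllable (7, ni:) is extrametrical; the stress domain is syllables 1–6.
  Weights: 1 o L, 2 fre: L, 3 pri L, 4 sti: L, 5 fra: L, 6 ma L.
  No heavy syllable in the domain; default to the penultimate syllable (second from the end) of the domain = syllable 5.
  → primary stress on syllable 5.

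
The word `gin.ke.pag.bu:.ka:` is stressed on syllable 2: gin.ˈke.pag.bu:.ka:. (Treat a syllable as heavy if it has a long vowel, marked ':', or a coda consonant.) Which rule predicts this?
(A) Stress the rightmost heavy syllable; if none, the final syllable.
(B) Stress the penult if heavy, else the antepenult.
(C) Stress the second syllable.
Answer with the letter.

Rule A → syllable 5 (observed: 2).
Rule B → syllable 4 (observed: 2).
Rule C → syllable 2 ✓.

C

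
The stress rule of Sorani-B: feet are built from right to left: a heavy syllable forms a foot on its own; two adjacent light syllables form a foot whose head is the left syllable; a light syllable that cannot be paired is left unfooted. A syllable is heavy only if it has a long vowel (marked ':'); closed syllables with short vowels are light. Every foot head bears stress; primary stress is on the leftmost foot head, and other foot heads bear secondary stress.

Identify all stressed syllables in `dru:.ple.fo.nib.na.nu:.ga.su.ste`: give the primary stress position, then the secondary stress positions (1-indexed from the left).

primary 1, secondary 2, 4, 6, 8

Weights: 1 dru: H, 2 ple L, 3 fo L, 4 nib L, 5 na L, 6 nu: H, 7 ga L, 8 su L, 9 ste L.
Parse right to left (heavy = foot alone; LL = one foot; stranded L unfooted): (ˈdru:) (ˈple.fo) (ˈnib.na) (ˈnu:) ga (ˈsu.ste).
Foot heads: 1, 2, 4, 6, 8.
Primary stress on the leftmost head = syllable 1.
Secondary stress on 2, 4, 6, 8: ˈdru:.ˌple.fo.ˌnib.na.ˌnu:.ga.ˌsu.ste.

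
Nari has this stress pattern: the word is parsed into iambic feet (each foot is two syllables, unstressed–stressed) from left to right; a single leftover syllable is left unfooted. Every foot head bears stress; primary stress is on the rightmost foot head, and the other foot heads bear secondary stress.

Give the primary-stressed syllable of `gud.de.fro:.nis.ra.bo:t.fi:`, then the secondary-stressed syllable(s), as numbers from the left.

Parse left to right into iambic (σˈσ) feet: (gud.ˈde) (fro:.ˈnis) (ra.ˈbo:t) fi:. Syllable 7 is left unfooted.
Foot heads (stressed positions): 2, 4, 6.
End Rule Rightmost: primary stress on the rightmost head = syllable 6.
Secondary stress on 2, 4: gud.ˌde.fro:.ˌnis.ra.ˈbo:t.fi:.

primary 6, secondary 2, 4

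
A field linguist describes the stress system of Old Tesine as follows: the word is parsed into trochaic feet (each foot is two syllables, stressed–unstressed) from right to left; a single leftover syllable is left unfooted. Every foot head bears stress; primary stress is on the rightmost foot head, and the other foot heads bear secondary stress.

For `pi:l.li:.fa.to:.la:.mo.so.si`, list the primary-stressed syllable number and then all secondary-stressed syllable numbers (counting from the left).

primary 7, secondary 1, 3, 5

Parse right to left into trochaic (ˈσσ) feet: (ˈpi:l.li:) (ˈfa.to:) (ˈla:.mo) (ˈso.si).
Foot heads (stressed positions): 1, 3, 5, 7.
End Rule Rightmost: primary stress on the rightmost head = syllable 7.
Secondary stress on 1, 3, 5: ˌpi:l.li:.ˌfa.to:.ˌla:.mo.ˈso.si.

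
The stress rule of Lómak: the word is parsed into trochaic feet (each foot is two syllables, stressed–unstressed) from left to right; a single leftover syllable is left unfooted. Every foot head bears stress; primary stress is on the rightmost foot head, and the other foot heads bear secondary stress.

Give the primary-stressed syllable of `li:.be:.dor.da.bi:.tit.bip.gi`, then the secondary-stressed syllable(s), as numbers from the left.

Parse left to right into trochaic (ˈσσ) feet: (ˈli:.be:) (ˈdor.da) (ˈbi:.tit) (ˈbip.gi).
Foot heads (stressed positions): 1, 3, 5, 7.
End Rule Rightmost: primary stress on the rightmost head = syllable 7.
Secondary stress on 1, 3, 5: ˌli:.be:.ˌdor.da.ˌbi:.tit.ˈbip.gi.

primary 7, secondary 1, 3, 5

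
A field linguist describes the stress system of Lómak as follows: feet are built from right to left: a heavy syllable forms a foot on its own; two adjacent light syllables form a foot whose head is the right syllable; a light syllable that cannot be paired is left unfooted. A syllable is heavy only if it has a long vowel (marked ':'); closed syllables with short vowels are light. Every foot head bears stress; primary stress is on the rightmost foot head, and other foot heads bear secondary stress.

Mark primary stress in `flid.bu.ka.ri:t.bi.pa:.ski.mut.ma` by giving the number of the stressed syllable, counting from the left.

Weights: 1 flid L, 2 bu L, 3 ka L, 4 ri:t H, 5 bi L, 6 pa: H, 7 ski L, 8 mut L, 9 ma L.
Parse right to left (heavy = foot alone; LL = one foot; stranded L unfooted): flid (bu.ˈka) (ˈri:t) bi (ˈpa:) ski (mut.ˈma).
Foot heads: 3, 4, 6, 9.
Primary stress on the rightmost head = syllable 9.
Primary stress: syllable 9 → flid.bu.ka.ri:t.bi.pa:.ski.mut.ˈma.

9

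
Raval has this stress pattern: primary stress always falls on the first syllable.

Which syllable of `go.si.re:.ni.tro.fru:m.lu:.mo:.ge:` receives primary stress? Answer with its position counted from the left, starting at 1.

1

The word has 9 syllables; the first syllable is syllable 1 (go).
Primary stress: syllable 1 → ˈgo.si.re:.ni.tro.fru:m.lu:.mo:.ge:.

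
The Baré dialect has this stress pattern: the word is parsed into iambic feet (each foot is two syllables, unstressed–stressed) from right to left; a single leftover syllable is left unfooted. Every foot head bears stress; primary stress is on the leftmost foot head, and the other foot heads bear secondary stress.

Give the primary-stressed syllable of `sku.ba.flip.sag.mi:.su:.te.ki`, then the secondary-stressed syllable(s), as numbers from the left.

Parse right to left into iambic (σˈσ) feet: (sku.ˈba) (flip.ˈsag) (mi:.ˈsu:) (te.ˈki).
Foot heads (stressed positions): 2, 4, 6, 8.
End Rule Leftmost: primary stress on the leftmost head = syllable 2.
Secondary stress on 4, 6, 8: sku.ˈba.flip.ˌsag.mi:.ˌsu:.te.ˌki.

primary 2, secondary 4, 6, 8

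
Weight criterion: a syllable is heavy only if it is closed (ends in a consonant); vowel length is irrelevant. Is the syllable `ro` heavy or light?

light

`ro`: short vowel, open (no coda). Open (no coda) → light.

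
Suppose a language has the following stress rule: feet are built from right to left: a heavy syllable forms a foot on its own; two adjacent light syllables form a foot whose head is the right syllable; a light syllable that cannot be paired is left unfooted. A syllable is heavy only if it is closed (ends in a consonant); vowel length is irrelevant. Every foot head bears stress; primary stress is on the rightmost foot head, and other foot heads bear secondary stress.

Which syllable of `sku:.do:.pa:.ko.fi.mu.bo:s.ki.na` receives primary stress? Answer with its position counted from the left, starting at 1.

Weights: 1 sku: L, 2 do: L, 3 pa: L, 4 ko L, 5 fi L, 6 mu L, 7 bo:s H, 8 ki L, 9 na L.
Parse right to left (heavy = foot alone; LL = one foot; stranded L unfooted): (sku:.ˈdo:) (pa:.ˈko) (fi.ˈmu) (ˈbo:s) (ki.ˈna).
Foot heads: 2, 4, 6, 7, 9.
Primary stress on the rightmost head = syllable 9.
Primary stress: syllable 9 → sku:.do:.pa:.ko.fi.mu.bo:s.ki.ˈna.

9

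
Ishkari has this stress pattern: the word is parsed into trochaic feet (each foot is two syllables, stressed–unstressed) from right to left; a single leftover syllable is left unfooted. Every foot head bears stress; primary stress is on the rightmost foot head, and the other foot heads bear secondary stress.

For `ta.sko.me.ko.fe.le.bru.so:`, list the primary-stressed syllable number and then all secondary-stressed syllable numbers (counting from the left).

Parse right to left into trochaic (ˈσσ) feet: (ˈta.sko) (ˈme.ko) (ˈfe.le) (ˈbru.so:).
Foot heads (stressed positions): 1, 3, 5, 7.
End Rule Rightmost: primary stress on the rightmost head = syllable 7.
Secondary stress on 1, 3, 5: ˌta.sko.ˌme.ko.ˌfe.le.ˈbru.so:.

primary 7, secondary 1, 3, 5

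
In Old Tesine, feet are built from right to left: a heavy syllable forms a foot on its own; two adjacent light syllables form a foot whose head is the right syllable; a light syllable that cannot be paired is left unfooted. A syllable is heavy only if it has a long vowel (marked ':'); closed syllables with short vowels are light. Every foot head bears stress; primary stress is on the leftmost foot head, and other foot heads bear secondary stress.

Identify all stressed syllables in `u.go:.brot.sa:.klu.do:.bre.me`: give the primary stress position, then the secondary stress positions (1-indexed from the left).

Weights: 1 u L, 2 go: H, 3 brot L, 4 sa: H, 5 klu L, 6 do: H, 7 bre L, 8 me L.
Parse right to left (heavy = foot alone; LL = one foot; stranded L unfooted): u (ˈgo:) brot (ˈsa:) klu (ˈdo:) (bre.ˈme).
Foot heads: 2, 4, 6, 8.
Primary stress on the leftmost head = syllable 2.
Secondary stress on 4, 6, 8: u.ˈgo:.brot.ˌsa:.klu.ˌdo:.bre.ˌme.

primary 2, secondary 4, 6, 8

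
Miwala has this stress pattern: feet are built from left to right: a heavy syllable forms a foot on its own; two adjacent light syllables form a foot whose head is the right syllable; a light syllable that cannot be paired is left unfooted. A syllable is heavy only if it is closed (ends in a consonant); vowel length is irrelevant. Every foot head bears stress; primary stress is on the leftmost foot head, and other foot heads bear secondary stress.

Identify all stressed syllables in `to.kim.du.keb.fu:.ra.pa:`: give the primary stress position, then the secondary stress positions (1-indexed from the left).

primary 2, secondary 4, 6

Weights: 1 to L, 2 kim H, 3 du L, 4 keb H, 5 fu: L, 6 ra L, 7 pa: L.
Parse left to right (heavy = foot alone; LL = one foot; stranded L unfooted): to (ˈkim) du (ˈkeb) (fu:.ˈra) pa:.
Foot heads: 2, 4, 6.
Primary stress on the leftmost head = syllable 2.
Secondary stress on 4, 6: to.ˈkim.du.ˌkeb.fu:.ˌra.pa:.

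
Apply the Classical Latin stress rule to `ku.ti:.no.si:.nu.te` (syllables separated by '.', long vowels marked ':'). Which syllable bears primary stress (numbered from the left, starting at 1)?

4

Classical Latin: stress the penult if heavy (long vowel or closed), else the antepenult.
Weights: 4 si: H, 5 nu L, 6 te L.
The penult (syllable 5, nu) is light, so stress falls on the antepenult (syllable 4, si:).
Stress on syllable 4: ku.ti:.no.ˈsi:.nu.te.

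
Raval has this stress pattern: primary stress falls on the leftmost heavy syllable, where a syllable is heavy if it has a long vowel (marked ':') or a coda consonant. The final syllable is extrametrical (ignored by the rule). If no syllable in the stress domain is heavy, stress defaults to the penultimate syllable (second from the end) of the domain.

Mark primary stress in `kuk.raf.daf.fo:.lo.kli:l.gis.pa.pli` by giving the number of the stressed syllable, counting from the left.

The final syllable (9, pli) is extrametrical; the stress domain is syllables 1–8.
Weights: 1 kuk H, 2 raf H, 3 daf H, 4 fo: H, 5 lo L, 6 kli:l H, 7 gis H, 8 pa L.
Heavy syllables in the domain: 1, 2, 3, 4, 6, 7. The leftmost is syllable 1 (kuk).
Primary stress: syllable 1 → ˈkuk.raf.daf.fo:.lo.kli:l.gis.pa.pli.

1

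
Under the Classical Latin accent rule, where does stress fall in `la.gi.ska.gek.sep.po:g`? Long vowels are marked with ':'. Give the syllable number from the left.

Classical Latin: stress the penult if heavy (long vowel or closed), else the antepenult.
Weights: 4 gek H, 5 sep H, 6 po:g H.
The penult (syllable 5, sep) is heavy, so it takes stress.
Stress on syllable 5: la.gi.ska.gek.ˈsep.po:g.

5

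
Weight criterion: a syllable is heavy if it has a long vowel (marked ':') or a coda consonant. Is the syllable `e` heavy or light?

light

`e`: short vowel, open (no coda). Short vowel, open → light.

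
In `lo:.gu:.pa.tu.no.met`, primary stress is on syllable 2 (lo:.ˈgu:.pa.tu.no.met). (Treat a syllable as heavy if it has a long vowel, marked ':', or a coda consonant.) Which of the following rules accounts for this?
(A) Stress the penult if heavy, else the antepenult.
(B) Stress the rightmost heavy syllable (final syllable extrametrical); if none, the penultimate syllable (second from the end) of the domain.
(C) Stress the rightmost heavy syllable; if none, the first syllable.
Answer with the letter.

B

Rule A → syllable 4 (observed: 2).
Rule B → syllable 2 ✓.
Rule C → syllable 6 (observed: 2).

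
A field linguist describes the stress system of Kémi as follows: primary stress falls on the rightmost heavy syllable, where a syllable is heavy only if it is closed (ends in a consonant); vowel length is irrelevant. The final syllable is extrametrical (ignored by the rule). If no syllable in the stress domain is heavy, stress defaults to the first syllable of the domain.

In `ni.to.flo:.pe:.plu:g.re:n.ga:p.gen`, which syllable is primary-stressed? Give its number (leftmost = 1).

The final syllable (8, gen) is extrametrical; the stress domain is syllables 1–7.
Weights: 1 ni L, 2 to L, 3 flo: L, 4 pe: L, 5 plu:g H, 6 re:n H, 7 ga:p H.
Heavy syllables in the domain: 5, 6, 7. The rightmost is syllable 7 (ga:p).
Primary stress: syllable 7 → ni.to.flo:.pe:.plu:g.re:n.ˈga:p.gen.

7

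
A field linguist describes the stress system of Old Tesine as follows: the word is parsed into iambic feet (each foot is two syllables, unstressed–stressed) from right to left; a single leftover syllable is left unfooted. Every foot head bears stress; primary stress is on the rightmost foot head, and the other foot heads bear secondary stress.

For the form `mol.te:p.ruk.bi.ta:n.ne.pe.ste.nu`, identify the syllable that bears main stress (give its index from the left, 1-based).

9

Parse right to left into iambic (σˈσ) feet: mol (te:p.ˈruk) (bi.ˈta:n) (ne.ˈpe) (ste.ˈnu). Syllable 1 is left unfooted.
Foot heads (stressed positions): 3, 5, 7, 9.
End Rule Rightmost: primary stress on the rightmost head = syllable 9.
Primary stress: syllable 9 → mol.te:p.ruk.bi.ta:n.ne.pe.ste.ˈnu.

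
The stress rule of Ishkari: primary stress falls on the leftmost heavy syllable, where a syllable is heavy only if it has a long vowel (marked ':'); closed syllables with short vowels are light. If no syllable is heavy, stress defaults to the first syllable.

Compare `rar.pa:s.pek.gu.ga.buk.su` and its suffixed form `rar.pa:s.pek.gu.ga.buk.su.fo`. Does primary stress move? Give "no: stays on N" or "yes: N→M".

Base `rar.pa:s.pek.gu.ga.buk.su` (7 syllables):
  Weights: 1 rar L, 2 pa:s H, 3 pek L, 4 gu L, 5 ga L, 6 buk L, 7 su L.
  Heavy syllables in the domain: 2. The leftmost is syllable 2 (pa:s).
  → primary stress on syllable 2.
Suffixed `rar.pa:s.pek.gu.ga.buk.su.fo` (8 syllables):
  Weights: 1 rar L, 2 pa:s H, 3 pek L, 4 gu L, 5 ga L, 6 buk L, 7 su L, 8 fo L.
  Heavy syllables in the domain: 2. The leftmost is syllable 2 (pa:s).
  → primary stress on syllable 2.

no: stays on 2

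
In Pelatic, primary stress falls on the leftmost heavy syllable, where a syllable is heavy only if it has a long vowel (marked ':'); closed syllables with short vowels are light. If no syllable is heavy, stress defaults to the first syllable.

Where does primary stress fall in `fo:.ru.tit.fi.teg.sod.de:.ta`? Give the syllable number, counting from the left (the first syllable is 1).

Weights: 1 fo: H, 2 ru L, 3 tit L, 4 fi L, 5 teg L, 6 sod L, 7 de: H, 8 ta L.
Heavy syllables in the domain: 1, 7. The leftmost is syllable 1 (fo:).
Primary stress: syllable 1 → ˈfo:.ru.tit.fi.teg.sod.de:.ta.

1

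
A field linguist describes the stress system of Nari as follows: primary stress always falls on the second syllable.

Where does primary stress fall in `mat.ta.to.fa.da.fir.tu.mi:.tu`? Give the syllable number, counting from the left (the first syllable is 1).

2

The word has 9 syllables; the second syllable is syllable 2 (ta).
Primary stress: syllable 2 → mat.ˈta.to.fa.da.fir.tu.mi:.tu.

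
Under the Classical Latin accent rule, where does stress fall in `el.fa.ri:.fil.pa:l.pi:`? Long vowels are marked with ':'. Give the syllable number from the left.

Classical Latin: stress the penult if heavy (long vowel or closed), else the antepenult.
Weights: 4 fil H, 5 pa:l H, 6 pi: H.
The penult (syllable 5, pa:l) is heavy, so it takes stress.
Stress on syllable 5: el.fa.ri:.fil.ˈpa:l.pi:.

5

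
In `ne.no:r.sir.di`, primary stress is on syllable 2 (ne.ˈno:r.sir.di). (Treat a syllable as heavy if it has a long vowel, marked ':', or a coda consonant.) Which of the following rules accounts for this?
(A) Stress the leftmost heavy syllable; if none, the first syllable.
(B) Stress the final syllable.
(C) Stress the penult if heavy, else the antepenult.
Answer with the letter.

A

Rule A → syllable 2 ✓.
Rule B → syllable 4 (observed: 2).
Rule C → syllable 3 (observed: 2).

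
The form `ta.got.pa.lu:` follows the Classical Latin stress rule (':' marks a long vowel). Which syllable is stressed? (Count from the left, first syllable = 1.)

2

Classical Latin: stress the penult if heavy (long vowel or closed), else the antepenult.
Weights: 2 got H, 3 pa L, 4 lu: H.
The penult (syllable 3, pa) is light, so stress falls on the antepenult (syllable 2, got).
Stress on syllable 2: ta.ˈgot.pa.lu:.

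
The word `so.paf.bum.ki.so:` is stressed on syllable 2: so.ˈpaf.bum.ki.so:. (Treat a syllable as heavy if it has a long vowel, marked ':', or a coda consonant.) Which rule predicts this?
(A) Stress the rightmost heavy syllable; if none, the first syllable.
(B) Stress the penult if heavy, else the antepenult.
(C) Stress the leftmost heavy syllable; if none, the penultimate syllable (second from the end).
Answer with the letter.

C

Rule A → syllable 5 (observed: 2).
Rule B → syllable 3 (observed: 2).
Rule C → syllable 2 ✓.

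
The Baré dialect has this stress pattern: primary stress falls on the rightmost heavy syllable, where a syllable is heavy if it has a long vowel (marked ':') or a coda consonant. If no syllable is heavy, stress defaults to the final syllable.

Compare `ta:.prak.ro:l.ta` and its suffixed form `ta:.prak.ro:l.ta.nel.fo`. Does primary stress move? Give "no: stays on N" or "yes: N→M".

Base `ta:.prak.ro:l.ta` (4 syllables):
  Weights: 1 ta: H, 2 prak H, 3 ro:l H, 4 ta L.
  Heavy syllables in the domain: 1, 2, 3. The rightmost is syllable 3 (ro:l).
  → primary stress on syllable 3.
Suffixed `ta:.prak.ro:l.ta.nel.fo` (6 syllables):
  Weights: 1 ta: H, 2 prak H, 3 ro:l H, 4 ta L, 5 nel H, 6 fo L.
  Heavy syllables in the domain: 1, 2, 3, 5. The rightmost is syllable 5 (nel).
  → primary stress on syllable 5.

yes: 3→5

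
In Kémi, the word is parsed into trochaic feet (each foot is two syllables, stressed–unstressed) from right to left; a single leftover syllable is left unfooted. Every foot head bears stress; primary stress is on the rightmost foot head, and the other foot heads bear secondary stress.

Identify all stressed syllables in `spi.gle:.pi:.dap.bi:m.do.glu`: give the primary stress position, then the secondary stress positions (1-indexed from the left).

primary 6, secondary 2, 4

Parse right to left into trochaic (ˈσσ) feet: spi (ˈgle:.pi:) (ˈdap.bi:m) (ˈdo.glu). Syllable 1 is left unfooted.
Foot heads (stressed positions): 2, 4, 6.
End Rule Rightmost: primary stress on the rightmost head = syllable 6.
Secondary stress on 2, 4: spi.ˌgle:.pi:.ˌdap.bi:m.ˈdo.glu.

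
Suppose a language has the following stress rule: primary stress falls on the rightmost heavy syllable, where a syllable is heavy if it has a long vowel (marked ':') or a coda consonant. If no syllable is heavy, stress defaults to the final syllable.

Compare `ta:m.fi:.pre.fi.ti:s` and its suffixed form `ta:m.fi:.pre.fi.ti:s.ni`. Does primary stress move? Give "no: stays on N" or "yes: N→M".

no: stays on 5

Base `ta:m.fi:.pre.fi.ti:s` (5 syllables):
  Weights: 1 ta:m H, 2 fi: H, 3 pre L, 4 fi L, 5 ti:s H.
  Heavy syllables in the domain: 1, 2, 5. The rightmost is syllable 5 (ti:s).
  → primary stress on syllable 5.
Suffixed `ta:m.fi:.pre.fi.ti:s.ni` (6 syllables):
  Weights: 1 ta:m H, 2 fi: H, 3 pre L, 4 fi L, 5 ti:s H, 6 ni L.
  Heavy syllables in the domain: 1, 2, 5. The rightmost is syllable 5 (ti:s).
  → primary stress on syllable 5.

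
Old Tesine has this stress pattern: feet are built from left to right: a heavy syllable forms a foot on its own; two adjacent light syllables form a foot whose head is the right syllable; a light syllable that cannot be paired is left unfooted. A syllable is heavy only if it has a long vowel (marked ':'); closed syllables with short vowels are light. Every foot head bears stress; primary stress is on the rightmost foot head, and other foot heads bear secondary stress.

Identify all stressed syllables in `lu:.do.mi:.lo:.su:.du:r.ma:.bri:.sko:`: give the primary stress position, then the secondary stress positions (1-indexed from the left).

primary 9, secondary 1, 3, 4, 5, 6, 7, 8

Weights: 1 lu: H, 2 do L, 3 mi: H, 4 lo: H, 5 su: H, 6 du:r H, 7 ma: H, 8 bri: H, 9 sko: H.
Parse left to right (heavy = foot alone; LL = one foot; stranded L unfooted): (ˈlu:) do (ˈmi:) (ˈlo:) (ˈsu:) (ˈdu:r) (ˈma:) (ˈbri:) (ˈsko:).
Foot heads: 1, 3, 4, 5, 6, 7, 8, 9.
Primary stress on the rightmost head = syllable 9.
Secondary stress on 1, 3, 4, 5, 6, 7, 8: ˌlu:.do.ˌmi:.ˌlo:.ˌsu:.ˌdu:r.ˌma:.ˌbri:.ˈsko:.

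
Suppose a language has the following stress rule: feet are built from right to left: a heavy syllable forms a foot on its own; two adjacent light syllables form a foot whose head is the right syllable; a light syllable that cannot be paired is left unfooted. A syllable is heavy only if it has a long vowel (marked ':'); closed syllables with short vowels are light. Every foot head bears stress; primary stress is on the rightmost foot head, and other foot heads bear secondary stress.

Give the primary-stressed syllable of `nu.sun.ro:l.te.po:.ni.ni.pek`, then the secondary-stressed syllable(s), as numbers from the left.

primary 8, secondary 2, 3, 5

Weights: 1 nu L, 2 sun L, 3 ro:l H, 4 te L, 5 po: H, 6 ni L, 7 ni L, 8 pek L.
Parse right to left (heavy = foot alone; LL = one foot; stranded L unfooted): (nu.ˈsun) (ˈro:l) te (ˈpo:) ni (ni.ˈpek).
Foot heads: 2, 3, 5, 8.
Primary stress on the rightmost head = syllable 8.
Secondary stress on 2, 3, 5: nu.ˌsun.ˌro:l.te.ˌpo:.ni.ni.ˈpek.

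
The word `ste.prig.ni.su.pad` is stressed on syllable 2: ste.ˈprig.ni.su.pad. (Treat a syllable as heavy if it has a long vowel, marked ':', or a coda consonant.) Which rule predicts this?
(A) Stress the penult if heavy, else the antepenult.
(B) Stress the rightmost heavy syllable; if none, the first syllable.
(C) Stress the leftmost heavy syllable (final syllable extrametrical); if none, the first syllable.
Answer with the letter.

C

Rule A → syllable 3 (observed: 2).
Rule B → syllable 5 (observed: 2).
Rule C → syllable 2 ✓.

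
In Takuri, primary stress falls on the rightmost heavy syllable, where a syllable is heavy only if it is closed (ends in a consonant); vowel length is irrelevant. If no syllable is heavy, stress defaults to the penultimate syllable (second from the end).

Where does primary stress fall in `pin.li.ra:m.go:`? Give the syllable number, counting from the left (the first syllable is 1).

Weights: 1 pin H, 2 li L, 3 ra:m H, 4 go: L.
Heavy syllables in the domain: 1, 3. The rightmost is syllable 3 (ra:m).
Primary stress: syllable 3 → pin.li.ˈra:m.go:.

3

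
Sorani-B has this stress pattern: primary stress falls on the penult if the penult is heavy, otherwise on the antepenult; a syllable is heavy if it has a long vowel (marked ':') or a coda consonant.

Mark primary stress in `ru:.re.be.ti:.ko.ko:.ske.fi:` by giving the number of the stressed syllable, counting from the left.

Weights: 6 ko: H, 7 ske L, 8 fi: H.
The penult (syllable 7, ske) is light, so stress falls on the antepenult (syllable 6, ko:).
Primary stress: syllable 6 → ru:.re.be.ti:.ko.ˈko:.ske.fi:.

6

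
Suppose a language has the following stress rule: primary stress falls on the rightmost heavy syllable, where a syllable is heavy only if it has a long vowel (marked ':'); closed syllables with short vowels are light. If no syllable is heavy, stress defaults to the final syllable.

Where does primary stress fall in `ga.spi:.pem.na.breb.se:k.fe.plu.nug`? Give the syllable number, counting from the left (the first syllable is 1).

Weights: 1 ga L, 2 spi: H, 3 pem L, 4 na L, 5 breb L, 6 se:k H, 7 fe L, 8 plu L, 9 nug L.
Heavy syllables in the domain: 2, 6. The rightmost is syllable 6 (se:k).
Primary stress: syllable 6 → ga.spi:.pem.na.breb.ˈse:k.fe.plu.nug.

6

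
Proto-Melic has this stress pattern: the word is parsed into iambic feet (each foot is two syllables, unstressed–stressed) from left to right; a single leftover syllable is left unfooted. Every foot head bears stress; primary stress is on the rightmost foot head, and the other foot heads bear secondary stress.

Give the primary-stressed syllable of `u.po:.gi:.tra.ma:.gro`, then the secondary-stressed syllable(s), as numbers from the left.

primary 6, secondary 2, 4

Parse left to right into iambic (σˈσ) feet: (u.ˈpo:) (gi:.ˈtra) (ma:.ˈgro).
Foot heads (stressed positions): 2, 4, 6.
End Rule Rightmost: primary stress on the rightmost head = syllable 6.
Secondary stress on 2, 4: u.ˌpo:.gi:.ˌtra.ma:.ˈgro.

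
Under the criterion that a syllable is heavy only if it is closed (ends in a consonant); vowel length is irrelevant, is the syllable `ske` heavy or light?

light

`ske`: short vowel, open (no coda). Open (no coda) → light.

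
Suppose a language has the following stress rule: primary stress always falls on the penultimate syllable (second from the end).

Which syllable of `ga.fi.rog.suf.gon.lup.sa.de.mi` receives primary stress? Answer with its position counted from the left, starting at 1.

8

The word has 9 syllables; the penultimate syllable (second from the end) is syllable 8 (de).
Primary stress: syllable 8 → ga.fi.rog.suf.gon.lup.sa.ˈde.mi.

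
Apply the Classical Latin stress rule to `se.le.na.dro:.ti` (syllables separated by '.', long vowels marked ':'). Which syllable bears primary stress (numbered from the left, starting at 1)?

Classical Latin: stress the penult if heavy (long vowel or closed), else the antepenult.
Weights: 3 na L, 4 dro: H, 5 ti L.
The penult (syllable 4, dro:) is heavy, so it takes stress.
Stress on syllable 4: se.le.na.ˈdro:.ti.

4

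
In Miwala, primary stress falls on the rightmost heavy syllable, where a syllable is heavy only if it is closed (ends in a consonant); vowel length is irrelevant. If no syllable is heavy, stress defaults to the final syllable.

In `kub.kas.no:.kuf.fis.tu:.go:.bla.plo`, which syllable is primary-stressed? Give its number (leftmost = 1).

5

Weights: 1 kub H, 2 kas H, 3 no: L, 4 kuf H, 5 fis H, 6 tu: L, 7 go: L, 8 bla L, 9 plo L.
Heavy syllables in the domain: 1, 2, 4, 5. The rightmost is syllable 5 (fis).
Primary stress: syllable 5 → kub.kas.no:.kuf.ˈfis.tu:.go:.bla.plo.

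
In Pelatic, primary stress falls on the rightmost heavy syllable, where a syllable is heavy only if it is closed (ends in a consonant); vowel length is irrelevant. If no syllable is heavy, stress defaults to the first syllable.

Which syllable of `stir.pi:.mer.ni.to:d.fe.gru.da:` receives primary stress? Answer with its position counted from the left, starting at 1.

5

Weights: 1 stir H, 2 pi: L, 3 mer H, 4 ni L, 5 to:d H, 6 fe L, 7 gru L, 8 da: L.
Heavy syllables in the domain: 1, 3, 5. The rightmost is syllable 5 (to:d).
Primary stress: syllable 5 → stir.pi:.mer.ni.ˈto:d.fe.gru.da:.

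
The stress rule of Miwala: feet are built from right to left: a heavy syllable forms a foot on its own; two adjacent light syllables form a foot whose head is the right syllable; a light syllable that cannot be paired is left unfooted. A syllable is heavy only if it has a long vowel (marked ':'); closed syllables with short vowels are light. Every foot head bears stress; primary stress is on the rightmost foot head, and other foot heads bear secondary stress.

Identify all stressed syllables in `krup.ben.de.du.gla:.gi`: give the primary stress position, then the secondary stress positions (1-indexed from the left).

primary 5, secondary 2, 4

Weights: 1 krup L, 2 ben L, 3 de L, 4 du L, 5 gla: H, 6 gi L.
Parse right to left (heavy = foot alone; LL = one foot; stranded L unfooted): (krup.ˈben) (de.ˈdu) (ˈgla:) gi.
Foot heads: 2, 4, 5.
Primary stress on the rightmost head = syllable 5.
Secondary stress on 2, 4: krup.ˌben.de.ˌdu.ˈgla:.gi.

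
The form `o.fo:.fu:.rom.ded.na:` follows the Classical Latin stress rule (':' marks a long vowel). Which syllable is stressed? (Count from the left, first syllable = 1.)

5

Classical Latin: stress the penult if heavy (long vowel or closed), else the antepenult.
Weights: 4 rom H, 5 ded H, 6 na: H.
The penult (syllable 5, ded) is heavy, so it takes stress.
Stress on syllable 5: o.fo:.fu:.rom.ˈded.na:.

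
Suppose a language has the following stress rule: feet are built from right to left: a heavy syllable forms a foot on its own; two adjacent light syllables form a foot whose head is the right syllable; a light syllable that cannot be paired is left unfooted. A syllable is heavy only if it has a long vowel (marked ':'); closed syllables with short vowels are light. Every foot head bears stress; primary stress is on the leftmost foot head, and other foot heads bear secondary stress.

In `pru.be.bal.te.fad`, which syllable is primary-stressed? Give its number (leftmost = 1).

Weights: 1 pru L, 2 be L, 3 bal L, 4 te L, 5 fad L.
Parse right to left (heavy = foot alone; LL = one foot; stranded L unfooted): pru (be.ˈbal) (te.ˈfad).
Foot heads: 3, 5.
Primary stress on the leftmost head = syllable 3.
Primary stress: syllable 3 → pru.be.ˈbal.te.fad.

3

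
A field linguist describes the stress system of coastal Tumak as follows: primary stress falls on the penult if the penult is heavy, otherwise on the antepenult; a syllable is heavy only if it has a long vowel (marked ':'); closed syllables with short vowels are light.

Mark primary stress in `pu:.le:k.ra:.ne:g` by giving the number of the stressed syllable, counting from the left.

3

Weights: 2 le:k H, 3 ra: H, 4 ne:g H.
The penult (syllable 3, ra:) is heavy, so it takes stress.
Primary stress: syllable 3 → pu:.le:k.ˈra:.ne:g.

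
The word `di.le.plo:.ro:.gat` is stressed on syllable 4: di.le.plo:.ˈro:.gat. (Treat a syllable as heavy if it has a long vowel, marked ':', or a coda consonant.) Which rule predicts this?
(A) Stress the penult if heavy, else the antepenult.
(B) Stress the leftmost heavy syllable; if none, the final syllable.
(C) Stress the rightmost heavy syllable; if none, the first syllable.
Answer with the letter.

A

Rule A → syllable 4 ✓.
Rule B → syllable 3 (observed: 4).
Rule C → syllable 5 (observed: 4).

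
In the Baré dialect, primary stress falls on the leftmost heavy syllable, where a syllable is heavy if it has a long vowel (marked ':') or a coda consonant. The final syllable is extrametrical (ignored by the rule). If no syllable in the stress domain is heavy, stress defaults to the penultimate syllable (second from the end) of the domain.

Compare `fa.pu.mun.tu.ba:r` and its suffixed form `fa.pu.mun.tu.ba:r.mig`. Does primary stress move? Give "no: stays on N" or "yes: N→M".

no: stays on 3

Base `fa.pu.mun.tu.ba:r` (5 syllables):
  The final syllable (5, ba:r) is extrametrical; the stress domain is syllables 1–4.
  Weights: 1 fa L, 2 pu L, 3 mun H, 4 tu L.
  Heavy syllables in the domain: 3. The leftmost is syllable 3 (mun).
  → primary stress on syllable 3.
Suffixed `fa.pu.mun.tu.ba:r.mig` (6 syllables):
  The final syllable (6, mig) is extrametrical; the stress domain is syllables 1–5.
  Weights: 1 fa L, 2 pu L, 3 mun H, 4 tu L, 5 ba:r H.
  Heavy syllables in the domain: 3, 5. The leftmost is syllable 3 (mun).
  → primary stress on syllable 3.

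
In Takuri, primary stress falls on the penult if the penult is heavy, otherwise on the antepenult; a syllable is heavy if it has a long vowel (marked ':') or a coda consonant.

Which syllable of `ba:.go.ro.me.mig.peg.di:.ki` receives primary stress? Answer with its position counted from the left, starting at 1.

7

Weights: 6 peg H, 7 di: H, 8 ki L.
The penult (syllable 7, di:) is heavy, so it takes stress.
Primary stress: syllable 7 → ba:.go.ro.me.mig.peg.ˈdi:.ki.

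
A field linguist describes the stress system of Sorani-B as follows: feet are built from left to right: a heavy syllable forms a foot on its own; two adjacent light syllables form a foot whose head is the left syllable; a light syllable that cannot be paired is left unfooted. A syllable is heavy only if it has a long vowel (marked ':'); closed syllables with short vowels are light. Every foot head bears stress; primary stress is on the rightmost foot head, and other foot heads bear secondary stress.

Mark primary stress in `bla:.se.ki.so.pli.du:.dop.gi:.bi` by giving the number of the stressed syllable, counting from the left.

8

Weights: 1 bla: H, 2 se L, 3 ki L, 4 so L, 5 pli L, 6 du: H, 7 dop L, 8 gi: H, 9 bi L.
Parse left to right (heavy = foot alone; LL = one foot; stranded L unfooted): (ˈbla:) (ˈse.ki) (ˈso.pli) (ˈdu:) dop (ˈgi:) bi.
Foot heads: 1, 2, 4, 6, 8.
Primary stress on the rightmost head = syllable 8.
Primary stress: syllable 8 → bla:.se.ki.so.pli.du:.dop.ˈgi:.bi.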